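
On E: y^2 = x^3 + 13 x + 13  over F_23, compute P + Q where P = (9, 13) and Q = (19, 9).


P != Q, so use the chord formula.
s = (y2 - y1) / (x2 - x1) = (19) / (10) mod 23 = 18
x3 = s^2 - x1 - x2 mod 23 = 18^2 - 9 - 19 = 20
y3 = s (x1 - x3) - y1 mod 23 = 18 * (9 - 20) - 13 = 19

P + Q = (20, 19)


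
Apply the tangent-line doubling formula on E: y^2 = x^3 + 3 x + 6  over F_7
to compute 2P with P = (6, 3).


Doubling: s = (3 x1^2 + a) / (2 y1)
s = (3*6^2 + 3) / (2*3) mod 7 = 1
x3 = s^2 - 2 x1 mod 7 = 1^2 - 2*6 = 3
y3 = s (x1 - x3) - y1 mod 7 = 1 * (6 - 3) - 3 = 0

2P = (3, 0)


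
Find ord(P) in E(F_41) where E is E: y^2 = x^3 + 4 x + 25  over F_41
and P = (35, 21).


Compute successive multiples of P until we hit O:
  1P = (35, 21)
  2P = (10, 32)
  3P = (4, 8)
  4P = (0, 36)
  5P = (2, 0)
  6P = (0, 5)
  7P = (4, 33)
  8P = (10, 9)
  ... (continuing to 10P)
  10P = O

ord(P) = 10


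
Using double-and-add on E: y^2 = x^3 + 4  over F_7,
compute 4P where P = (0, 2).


k = 4 = 100_2 (binary, LSB first: 001)
Double-and-add from P = (0, 2):
  bit 0 = 0: acc unchanged = O
  bit 1 = 0: acc unchanged = O
  bit 2 = 1: acc = O + (0, 2) = (0, 2)

4P = (0, 2)


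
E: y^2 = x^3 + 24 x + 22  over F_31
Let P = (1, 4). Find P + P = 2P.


Doubling: s = (3 x1^2 + a) / (2 y1)
s = (3*1^2 + 24) / (2*4) mod 31 = 15
x3 = s^2 - 2 x1 mod 31 = 15^2 - 2*1 = 6
y3 = s (x1 - x3) - y1 mod 31 = 15 * (1 - 6) - 4 = 14

2P = (6, 14)


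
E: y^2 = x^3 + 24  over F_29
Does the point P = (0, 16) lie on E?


Check whether y^2 = x^3 + 0 x + 24 (mod 29) for (x, y) = (0, 16).
LHS: y^2 = 16^2 mod 29 = 24
RHS: x^3 + 0 x + 24 = 0^3 + 0*0 + 24 mod 29 = 24
LHS = RHS

Yes, on the curve


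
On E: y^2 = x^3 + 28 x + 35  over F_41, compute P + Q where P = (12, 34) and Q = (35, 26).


P != Q, so use the chord formula.
s = (y2 - y1) / (x2 - x1) = (33) / (23) mod 41 = 5
x3 = s^2 - x1 - x2 mod 41 = 5^2 - 12 - 35 = 19
y3 = s (x1 - x3) - y1 mod 41 = 5 * (12 - 19) - 34 = 13

P + Q = (19, 13)


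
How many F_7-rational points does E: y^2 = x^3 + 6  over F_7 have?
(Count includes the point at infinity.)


For each x in F_7, count y with y^2 = x^3 + 0 x + 6 mod 7:
  x = 1: RHS = 0, y in [0]  -> 1 point(s)
  x = 2: RHS = 0, y in [0]  -> 1 point(s)
  x = 4: RHS = 0, y in [0]  -> 1 point(s)
Affine points: 3. Add the point at infinity: total = 4.

#E(F_7) = 4


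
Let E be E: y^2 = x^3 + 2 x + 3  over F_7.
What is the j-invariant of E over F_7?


Delta = -16(4 a^3 + 27 b^2) mod 7 = 3
-1728 * (4 a)^3 = -1728 * (4*2)^3 mod 7 = 1
j = 1 * 3^(-1) mod 7 = 5

j = 5 (mod 7)


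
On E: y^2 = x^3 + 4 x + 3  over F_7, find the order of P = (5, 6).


Compute successive multiples of P until we hit O:
  1P = (5, 6)
  2P = (5, 1)
  3P = O

ord(P) = 3


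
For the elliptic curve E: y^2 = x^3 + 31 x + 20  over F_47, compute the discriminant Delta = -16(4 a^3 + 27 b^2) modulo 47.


4 a^3 + 27 b^2 = 4*31^3 + 27*20^2 = 119164 + 10800 = 129964
Delta = -16 * (129964) = -2079424
Delta mod 47 = 44

Delta = 44 (mod 47)


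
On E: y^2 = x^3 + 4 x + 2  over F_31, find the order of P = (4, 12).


Compute successive multiples of P until we hit O:
  1P = (4, 12)
  2P = (1, 10)
  3P = (23, 27)
  4P = (23, 4)
  5P = (1, 21)
  6P = (4, 19)
  7P = O

ord(P) = 7


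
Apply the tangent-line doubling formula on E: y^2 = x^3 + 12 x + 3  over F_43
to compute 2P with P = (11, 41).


Doubling: s = (3 x1^2 + a) / (2 y1)
s = (3*11^2 + 12) / (2*41) mod 43 = 3
x3 = s^2 - 2 x1 mod 43 = 3^2 - 2*11 = 30
y3 = s (x1 - x3) - y1 mod 43 = 3 * (11 - 30) - 41 = 31

2P = (30, 31)


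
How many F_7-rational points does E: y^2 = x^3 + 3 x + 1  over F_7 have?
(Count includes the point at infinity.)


For each x in F_7, count y with y^2 = x^3 + 3 x + 1 mod 7:
  x = 0: RHS = 1, y in [1, 6]  -> 2 point(s)
  x = 2: RHS = 1, y in [1, 6]  -> 2 point(s)
  x = 3: RHS = 2, y in [3, 4]  -> 2 point(s)
  x = 4: RHS = 0, y in [0]  -> 1 point(s)
  x = 5: RHS = 1, y in [1, 6]  -> 2 point(s)
  x = 6: RHS = 4, y in [2, 5]  -> 2 point(s)
Affine points: 11. Add the point at infinity: total = 12.

#E(F_7) = 12


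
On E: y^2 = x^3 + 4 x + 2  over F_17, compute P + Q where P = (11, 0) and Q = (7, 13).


P != Q, so use the chord formula.
s = (y2 - y1) / (x2 - x1) = (13) / (13) mod 17 = 1
x3 = s^2 - x1 - x2 mod 17 = 1^2 - 11 - 7 = 0
y3 = s (x1 - x3) - y1 mod 17 = 1 * (11 - 0) - 0 = 11

P + Q = (0, 11)


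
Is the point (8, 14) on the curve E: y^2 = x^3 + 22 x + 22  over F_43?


Check whether y^2 = x^3 + 22 x + 22 (mod 43) for (x, y) = (8, 14).
LHS: y^2 = 14^2 mod 43 = 24
RHS: x^3 + 22 x + 22 = 8^3 + 22*8 + 22 mod 43 = 22
LHS != RHS

No, not on the curve


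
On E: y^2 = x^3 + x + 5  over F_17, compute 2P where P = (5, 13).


k = 2 = 10_2 (binary, LSB first: 01)
Double-and-add from P = (5, 13):
  bit 0 = 0: acc unchanged = O
  bit 1 = 1: acc = O + (8, 7) = (8, 7)

2P = (8, 7)


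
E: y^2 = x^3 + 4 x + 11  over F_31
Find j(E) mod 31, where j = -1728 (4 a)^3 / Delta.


Delta = -16(4 a^3 + 27 b^2) mod 31 = 21
-1728 * (4 a)^3 = -1728 * (4*4)^3 mod 31 = 1
j = 1 * 21^(-1) mod 31 = 3

j = 3 (mod 31)


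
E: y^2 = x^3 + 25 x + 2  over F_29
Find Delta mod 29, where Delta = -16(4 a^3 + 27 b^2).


4 a^3 + 27 b^2 = 4*25^3 + 27*2^2 = 62500 + 108 = 62608
Delta = -16 * (62608) = -1001728
Delta mod 29 = 19

Delta = 19 (mod 29)


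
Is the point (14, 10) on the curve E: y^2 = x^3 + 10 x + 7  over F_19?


Check whether y^2 = x^3 + 10 x + 7 (mod 19) for (x, y) = (14, 10).
LHS: y^2 = 10^2 mod 19 = 5
RHS: x^3 + 10 x + 7 = 14^3 + 10*14 + 7 mod 19 = 3
LHS != RHS

No, not on the curve


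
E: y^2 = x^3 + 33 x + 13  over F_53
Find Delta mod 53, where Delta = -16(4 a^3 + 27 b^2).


4 a^3 + 27 b^2 = 4*33^3 + 27*13^2 = 143748 + 4563 = 148311
Delta = -16 * (148311) = -2372976
Delta mod 53 = 46

Delta = 46 (mod 53)


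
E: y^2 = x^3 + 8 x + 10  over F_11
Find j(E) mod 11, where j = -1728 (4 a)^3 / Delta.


Delta = -16(4 a^3 + 27 b^2) mod 11 = 9
-1728 * (4 a)^3 = -1728 * (4*8)^3 mod 11 = 1
j = 1 * 9^(-1) mod 11 = 5

j = 5 (mod 11)


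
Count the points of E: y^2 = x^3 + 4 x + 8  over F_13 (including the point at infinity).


For each x in F_13, count y with y^2 = x^3 + 4 x + 8 mod 13:
  x = 1: RHS = 0, y in [0]  -> 1 point(s)
  x = 4: RHS = 10, y in [6, 7]  -> 2 point(s)
  x = 5: RHS = 10, y in [6, 7]  -> 2 point(s)
  x = 6: RHS = 1, y in [1, 12]  -> 2 point(s)
  x = 12: RHS = 3, y in [4, 9]  -> 2 point(s)
Affine points: 9. Add the point at infinity: total = 10.

#E(F_13) = 10


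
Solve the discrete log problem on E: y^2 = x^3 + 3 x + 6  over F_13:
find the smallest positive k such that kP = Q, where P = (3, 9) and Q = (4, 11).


Enumerate multiples of P until we hit Q = (4, 11):
  1P = (3, 9)
  2P = (4, 11)
Match found at i = 2.

k = 2


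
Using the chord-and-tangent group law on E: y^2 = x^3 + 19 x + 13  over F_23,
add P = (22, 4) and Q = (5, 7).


P != Q, so use the chord formula.
s = (y2 - y1) / (x2 - x1) = (3) / (6) mod 23 = 12
x3 = s^2 - x1 - x2 mod 23 = 12^2 - 22 - 5 = 2
y3 = s (x1 - x3) - y1 mod 23 = 12 * (22 - 2) - 4 = 6

P + Q = (2, 6)


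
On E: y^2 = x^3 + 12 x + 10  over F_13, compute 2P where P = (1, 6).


Doubling: s = (3 x1^2 + a) / (2 y1)
s = (3*1^2 + 12) / (2*6) mod 13 = 11
x3 = s^2 - 2 x1 mod 13 = 11^2 - 2*1 = 2
y3 = s (x1 - x3) - y1 mod 13 = 11 * (1 - 2) - 6 = 9

2P = (2, 9)


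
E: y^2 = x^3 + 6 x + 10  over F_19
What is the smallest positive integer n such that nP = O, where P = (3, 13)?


Compute successive multiples of P until we hit O:
  1P = (3, 13)
  2P = (17, 16)
  3P = (10, 14)
  4P = (13, 10)
  5P = (1, 13)
  6P = (15, 6)
  7P = (2, 7)
  8P = (12, 9)
  ... (continuing to 22P)
  22P = O

ord(P) = 22


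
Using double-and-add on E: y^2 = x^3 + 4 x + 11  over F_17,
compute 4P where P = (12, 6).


k = 4 = 100_2 (binary, LSB first: 001)
Double-and-add from P = (12, 6):
  bit 0 = 0: acc unchanged = O
  bit 1 = 0: acc unchanged = O
  bit 2 = 1: acc = O + (3, 13) = (3, 13)

4P = (3, 13)


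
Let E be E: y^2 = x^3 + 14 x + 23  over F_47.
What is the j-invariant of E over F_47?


Delta = -16(4 a^3 + 27 b^2) mod 47 = 9
-1728 * (4 a)^3 = -1728 * (4*14)^3 mod 47 = 29
j = 29 * 9^(-1) mod 47 = 45

j = 45 (mod 47)


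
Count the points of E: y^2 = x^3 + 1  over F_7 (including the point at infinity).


For each x in F_7, count y with y^2 = x^3 + 0 x + 1 mod 7:
  x = 0: RHS = 1, y in [1, 6]  -> 2 point(s)
  x = 1: RHS = 2, y in [3, 4]  -> 2 point(s)
  x = 2: RHS = 2, y in [3, 4]  -> 2 point(s)
  x = 3: RHS = 0, y in [0]  -> 1 point(s)
  x = 4: RHS = 2, y in [3, 4]  -> 2 point(s)
  x = 5: RHS = 0, y in [0]  -> 1 point(s)
  x = 6: RHS = 0, y in [0]  -> 1 point(s)
Affine points: 11. Add the point at infinity: total = 12.

#E(F_7) = 12


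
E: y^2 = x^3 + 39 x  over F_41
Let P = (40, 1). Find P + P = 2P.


Doubling: s = (3 x1^2 + a) / (2 y1)
s = (3*40^2 + 39) / (2*1) mod 41 = 21
x3 = s^2 - 2 x1 mod 41 = 21^2 - 2*40 = 33
y3 = s (x1 - x3) - y1 mod 41 = 21 * (40 - 33) - 1 = 23

2P = (33, 23)


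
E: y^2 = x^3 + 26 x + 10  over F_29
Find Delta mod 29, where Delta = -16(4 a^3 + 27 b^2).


4 a^3 + 27 b^2 = 4*26^3 + 27*10^2 = 70304 + 2700 = 73004
Delta = -16 * (73004) = -1168064
Delta mod 29 = 27

Delta = 27 (mod 29)


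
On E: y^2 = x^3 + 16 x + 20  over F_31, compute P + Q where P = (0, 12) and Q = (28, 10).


P != Q, so use the chord formula.
s = (y2 - y1) / (x2 - x1) = (29) / (28) mod 31 = 11
x3 = s^2 - x1 - x2 mod 31 = 11^2 - 0 - 28 = 0
y3 = s (x1 - x3) - y1 mod 31 = 11 * (0 - 0) - 12 = 19

P + Q = (0, 19)


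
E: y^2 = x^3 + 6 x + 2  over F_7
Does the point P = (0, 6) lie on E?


Check whether y^2 = x^3 + 6 x + 2 (mod 7) for (x, y) = (0, 6).
LHS: y^2 = 6^2 mod 7 = 1
RHS: x^3 + 6 x + 2 = 0^3 + 6*0 + 2 mod 7 = 2
LHS != RHS

No, not on the curve


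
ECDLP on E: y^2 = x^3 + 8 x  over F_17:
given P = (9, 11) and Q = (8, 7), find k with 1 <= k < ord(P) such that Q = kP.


Enumerate multiples of P until we hit Q = (8, 7):
  1P = (9, 11)
  2P = (1, 3)
  3P = (8, 7)
Match found at i = 3.

k = 3


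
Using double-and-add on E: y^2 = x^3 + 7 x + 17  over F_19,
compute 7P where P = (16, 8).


k = 7 = 111_2 (binary, LSB first: 111)
Double-and-add from P = (16, 8):
  bit 0 = 1: acc = O + (16, 8) = (16, 8)
  bit 1 = 1: acc = (16, 8) + (12, 10) = (15, 1)
  bit 2 = 1: acc = (15, 1) + (18, 16) = (11, 0)

7P = (11, 0)


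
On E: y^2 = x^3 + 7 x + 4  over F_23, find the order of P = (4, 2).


Compute successive multiples of P until we hit O:
  1P = (4, 2)
  2P = (10, 19)
  3P = (10, 4)
  4P = (4, 21)
  5P = O

ord(P) = 5


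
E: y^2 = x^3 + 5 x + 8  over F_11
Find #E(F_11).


For each x in F_11, count y with y^2 = x^3 + 5 x + 8 mod 11:
  x = 1: RHS = 3, y in [5, 6]  -> 2 point(s)
  x = 2: RHS = 4, y in [2, 9]  -> 2 point(s)
  x = 4: RHS = 4, y in [2, 9]  -> 2 point(s)
  x = 5: RHS = 4, y in [2, 9]  -> 2 point(s)
  x = 6: RHS = 1, y in [1, 10]  -> 2 point(s)
  x = 7: RHS = 1, y in [1, 10]  -> 2 point(s)
  x = 9: RHS = 1, y in [1, 10]  -> 2 point(s)
Affine points: 14. Add the point at infinity: total = 15.

#E(F_11) = 15


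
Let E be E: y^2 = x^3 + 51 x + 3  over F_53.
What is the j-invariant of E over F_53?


Delta = -16(4 a^3 + 27 b^2) mod 53 = 16
-1728 * (4 a)^3 = -1728 * (4*51)^3 mod 53 = 7
j = 7 * 16^(-1) mod 53 = 17

j = 17 (mod 53)


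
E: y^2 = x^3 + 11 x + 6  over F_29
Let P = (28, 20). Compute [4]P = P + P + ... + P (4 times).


k = 4 = 100_2 (binary, LSB first: 001)
Double-and-add from P = (28, 20):
  bit 0 = 0: acc unchanged = O
  bit 1 = 0: acc unchanged = O
  bit 2 = 1: acc = O + (28, 9) = (28, 9)

4P = (28, 9)


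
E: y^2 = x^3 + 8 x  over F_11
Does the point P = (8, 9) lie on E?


Check whether y^2 = x^3 + 8 x + 0 (mod 11) for (x, y) = (8, 9).
LHS: y^2 = 9^2 mod 11 = 4
RHS: x^3 + 8 x + 0 = 8^3 + 8*8 + 0 mod 11 = 4
LHS = RHS

Yes, on the curve


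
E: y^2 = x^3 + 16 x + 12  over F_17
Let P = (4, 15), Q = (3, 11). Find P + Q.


P != Q, so use the chord formula.
s = (y2 - y1) / (x2 - x1) = (13) / (16) mod 17 = 4
x3 = s^2 - x1 - x2 mod 17 = 4^2 - 4 - 3 = 9
y3 = s (x1 - x3) - y1 mod 17 = 4 * (4 - 9) - 15 = 16

P + Q = (9, 16)


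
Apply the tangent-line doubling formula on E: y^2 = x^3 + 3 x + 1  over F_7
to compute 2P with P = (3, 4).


Doubling: s = (3 x1^2 + a) / (2 y1)
s = (3*3^2 + 3) / (2*4) mod 7 = 2
x3 = s^2 - 2 x1 mod 7 = 2^2 - 2*3 = 5
y3 = s (x1 - x3) - y1 mod 7 = 2 * (3 - 5) - 4 = 6

2P = (5, 6)


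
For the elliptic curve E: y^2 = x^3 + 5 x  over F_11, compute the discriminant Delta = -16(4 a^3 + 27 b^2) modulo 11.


4 a^3 + 27 b^2 = 4*5^3 + 27*0^2 = 500 + 0 = 500
Delta = -16 * (500) = -8000
Delta mod 11 = 8

Delta = 8 (mod 11)


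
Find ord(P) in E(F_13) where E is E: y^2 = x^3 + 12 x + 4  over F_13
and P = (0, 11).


Compute successive multiples of P until we hit O:
  1P = (0, 11)
  2P = (9, 3)
  3P = (8, 12)
  4P = (4, 8)
  5P = (12, 11)
  6P = (1, 2)
  7P = (2, 7)
  8P = (2, 6)
  ... (continuing to 15P)
  15P = O

ord(P) = 15


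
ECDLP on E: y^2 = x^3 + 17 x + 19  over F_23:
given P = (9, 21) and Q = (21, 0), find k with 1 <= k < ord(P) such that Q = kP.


Enumerate multiples of P until we hit Q = (21, 0):
  1P = (9, 21)
  2P = (21, 0)
Match found at i = 2.

k = 2


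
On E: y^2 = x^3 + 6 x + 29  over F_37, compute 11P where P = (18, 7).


k = 11 = 1011_2 (binary, LSB first: 1101)
Double-and-add from P = (18, 7):
  bit 0 = 1: acc = O + (18, 7) = (18, 7)
  bit 1 = 1: acc = (18, 7) + (31, 31) = (26, 1)
  bit 2 = 0: acc unchanged = (26, 1)
  bit 3 = 1: acc = (26, 1) + (2, 30) = (5, 6)

11P = (5, 6)


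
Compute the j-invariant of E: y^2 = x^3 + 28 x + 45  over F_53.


Delta = -16(4 a^3 + 27 b^2) mod 53 = 14
-1728 * (4 a)^3 = -1728 * (4*28)^3 mod 53 = 31
j = 31 * 14^(-1) mod 53 = 6

j = 6 (mod 53)


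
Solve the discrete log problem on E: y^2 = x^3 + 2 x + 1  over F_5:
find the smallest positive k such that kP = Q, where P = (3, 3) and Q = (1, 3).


Enumerate multiples of P until we hit Q = (1, 3):
  1P = (3, 3)
  2P = (0, 4)
  3P = (1, 3)
Match found at i = 3.

k = 3


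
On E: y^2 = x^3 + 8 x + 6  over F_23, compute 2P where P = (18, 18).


Doubling: s = (3 x1^2 + a) / (2 y1)
s = (3*18^2 + 8) / (2*18) mod 23 = 17
x3 = s^2 - 2 x1 mod 23 = 17^2 - 2*18 = 0
y3 = s (x1 - x3) - y1 mod 23 = 17 * (18 - 0) - 18 = 12

2P = (0, 12)


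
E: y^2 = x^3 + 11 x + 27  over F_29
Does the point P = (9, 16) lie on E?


Check whether y^2 = x^3 + 11 x + 27 (mod 29) for (x, y) = (9, 16).
LHS: y^2 = 16^2 mod 29 = 24
RHS: x^3 + 11 x + 27 = 9^3 + 11*9 + 27 mod 29 = 14
LHS != RHS

No, not on the curve


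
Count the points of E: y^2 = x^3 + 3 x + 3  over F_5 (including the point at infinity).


For each x in F_5, count y with y^2 = x^3 + 3 x + 3 mod 5:
  x = 3: RHS = 4, y in [2, 3]  -> 2 point(s)
  x = 4: RHS = 4, y in [2, 3]  -> 2 point(s)
Affine points: 4. Add the point at infinity: total = 5.

#E(F_5) = 5


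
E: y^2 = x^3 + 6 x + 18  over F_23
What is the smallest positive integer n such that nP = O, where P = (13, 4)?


Compute successive multiples of P until we hit O:
  1P = (13, 4)
  2P = (1, 18)
  3P = (11, 9)
  4P = (11, 14)
  5P = (1, 5)
  6P = (13, 19)
  7P = O

ord(P) = 7


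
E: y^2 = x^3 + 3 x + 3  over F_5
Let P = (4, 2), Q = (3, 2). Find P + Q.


P != Q, so use the chord formula.
s = (y2 - y1) / (x2 - x1) = (0) / (4) mod 5 = 0
x3 = s^2 - x1 - x2 mod 5 = 0^2 - 4 - 3 = 3
y3 = s (x1 - x3) - y1 mod 5 = 0 * (4 - 3) - 2 = 3

P + Q = (3, 3)


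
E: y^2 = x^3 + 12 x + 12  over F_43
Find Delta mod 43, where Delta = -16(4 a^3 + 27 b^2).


4 a^3 + 27 b^2 = 4*12^3 + 27*12^2 = 6912 + 3888 = 10800
Delta = -16 * (10800) = -172800
Delta mod 43 = 17

Delta = 17 (mod 43)


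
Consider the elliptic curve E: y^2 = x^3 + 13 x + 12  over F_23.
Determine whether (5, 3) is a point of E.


Check whether y^2 = x^3 + 13 x + 12 (mod 23) for (x, y) = (5, 3).
LHS: y^2 = 3^2 mod 23 = 9
RHS: x^3 + 13 x + 12 = 5^3 + 13*5 + 12 mod 23 = 18
LHS != RHS

No, not on the curve


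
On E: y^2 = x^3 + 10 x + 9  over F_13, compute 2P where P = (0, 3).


Doubling: s = (3 x1^2 + a) / (2 y1)
s = (3*0^2 + 10) / (2*3) mod 13 = 6
x3 = s^2 - 2 x1 mod 13 = 6^2 - 2*0 = 10
y3 = s (x1 - x3) - y1 mod 13 = 6 * (0 - 10) - 3 = 2

2P = (10, 2)


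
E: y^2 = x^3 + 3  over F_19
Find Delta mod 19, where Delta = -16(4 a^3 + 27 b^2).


4 a^3 + 27 b^2 = 4*0^3 + 27*3^2 = 0 + 243 = 243
Delta = -16 * (243) = -3888
Delta mod 19 = 7

Delta = 7 (mod 19)


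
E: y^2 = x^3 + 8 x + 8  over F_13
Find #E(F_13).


For each x in F_13, count y with y^2 = x^3 + 8 x + 8 mod 13:
  x = 1: RHS = 4, y in [2, 11]  -> 2 point(s)
  x = 4: RHS = 0, y in [0]  -> 1 point(s)
  x = 5: RHS = 4, y in [2, 11]  -> 2 point(s)
  x = 6: RHS = 12, y in [5, 8]  -> 2 point(s)
  x = 7: RHS = 4, y in [2, 11]  -> 2 point(s)
  x = 8: RHS = 12, y in [5, 8]  -> 2 point(s)
  x = 9: RHS = 3, y in [4, 9]  -> 2 point(s)
  x = 10: RHS = 9, y in [3, 10]  -> 2 point(s)
  x = 11: RHS = 10, y in [6, 7]  -> 2 point(s)
  x = 12: RHS = 12, y in [5, 8]  -> 2 point(s)
Affine points: 19. Add the point at infinity: total = 20.

#E(F_13) = 20


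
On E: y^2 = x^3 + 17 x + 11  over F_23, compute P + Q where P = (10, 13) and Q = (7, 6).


P != Q, so use the chord formula.
s = (y2 - y1) / (x2 - x1) = (16) / (20) mod 23 = 10
x3 = s^2 - x1 - x2 mod 23 = 10^2 - 10 - 7 = 14
y3 = s (x1 - x3) - y1 mod 23 = 10 * (10 - 14) - 13 = 16

P + Q = (14, 16)


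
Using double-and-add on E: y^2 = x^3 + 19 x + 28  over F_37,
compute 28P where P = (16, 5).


k = 28 = 11100_2 (binary, LSB first: 00111)
Double-and-add from P = (16, 5):
  bit 0 = 0: acc unchanged = O
  bit 1 = 0: acc unchanged = O
  bit 2 = 1: acc = O + (32, 20) = (32, 20)
  bit 3 = 1: acc = (32, 20) + (1, 14) = (5, 27)
  bit 4 = 1: acc = (5, 27) + (9, 22) = (13, 20)

28P = (13, 20)


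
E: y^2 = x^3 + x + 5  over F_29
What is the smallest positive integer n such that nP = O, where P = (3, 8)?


Compute successive multiples of P until we hit O:
  1P = (3, 8)
  2P = (17, 11)
  3P = (16, 12)
  4P = (1, 6)
  5P = (26, 27)
  6P = (6, 16)
  7P = (11, 19)
  8P = (11, 10)
  ... (continuing to 15P)
  15P = O

ord(P) = 15


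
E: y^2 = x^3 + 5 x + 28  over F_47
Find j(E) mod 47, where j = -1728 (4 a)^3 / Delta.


Delta = -16(4 a^3 + 27 b^2) mod 47 = 31
-1728 * (4 a)^3 = -1728 * (4*5)^3 mod 47 = 16
j = 16 * 31^(-1) mod 47 = 46

j = 46 (mod 47)


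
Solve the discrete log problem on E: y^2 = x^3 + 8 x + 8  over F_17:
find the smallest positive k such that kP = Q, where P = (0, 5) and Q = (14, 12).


Enumerate multiples of P until we hit Q = (14, 12):
  1P = (0, 5)
  2P = (2, 7)
  3P = (16, 13)
  4P = (14, 5)
  5P = (3, 12)
  6P = (10, 0)
  7P = (3, 5)
  8P = (14, 12)
Match found at i = 8.

k = 8


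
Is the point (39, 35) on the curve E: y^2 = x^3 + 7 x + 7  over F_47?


Check whether y^2 = x^3 + 7 x + 7 (mod 47) for (x, y) = (39, 35).
LHS: y^2 = 35^2 mod 47 = 3
RHS: x^3 + 7 x + 7 = 39^3 + 7*39 + 7 mod 47 = 3
LHS = RHS

Yes, on the curve


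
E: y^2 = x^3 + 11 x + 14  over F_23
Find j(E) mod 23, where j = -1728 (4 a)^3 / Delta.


Delta = -16(4 a^3 + 27 b^2) mod 23 = 22
-1728 * (4 a)^3 = -1728 * (4*11)^3 mod 23 = 1
j = 1 * 22^(-1) mod 23 = 22

j = 22 (mod 23)


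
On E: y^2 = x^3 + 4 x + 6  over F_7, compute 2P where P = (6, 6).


Doubling: s = (3 x1^2 + a) / (2 y1)
s = (3*6^2 + 4) / (2*6) mod 7 = 0
x3 = s^2 - 2 x1 mod 7 = 0^2 - 2*6 = 2
y3 = s (x1 - x3) - y1 mod 7 = 0 * (6 - 2) - 6 = 1

2P = (2, 1)


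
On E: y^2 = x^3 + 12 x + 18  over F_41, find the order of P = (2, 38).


Compute successive multiples of P until we hit O:
  1P = (2, 38)
  2P = (12, 2)
  3P = (17, 16)
  4P = (38, 23)
  5P = (10, 20)
  6P = (11, 13)
  7P = (18, 11)
  8P = (16, 1)
  ... (continuing to 41P)
  41P = O

ord(P) = 41


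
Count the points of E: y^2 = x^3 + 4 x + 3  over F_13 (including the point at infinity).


For each x in F_13, count y with y^2 = x^3 + 4 x + 3 mod 13:
  x = 0: RHS = 3, y in [4, 9]  -> 2 point(s)
  x = 3: RHS = 3, y in [4, 9]  -> 2 point(s)
  x = 6: RHS = 9, y in [3, 10]  -> 2 point(s)
  x = 7: RHS = 10, y in [6, 7]  -> 2 point(s)
  x = 8: RHS = 1, y in [1, 12]  -> 2 point(s)
  x = 9: RHS = 1, y in [1, 12]  -> 2 point(s)
  x = 10: RHS = 3, y in [4, 9]  -> 2 point(s)
  x = 11: RHS = 0, y in [0]  -> 1 point(s)
Affine points: 15. Add the point at infinity: total = 16.

#E(F_13) = 16


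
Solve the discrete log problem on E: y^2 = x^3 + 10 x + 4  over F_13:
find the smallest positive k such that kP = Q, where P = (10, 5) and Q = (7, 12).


Enumerate multiples of P until we hit Q = (7, 12):
  1P = (10, 5)
  2P = (5, 7)
  3P = (7, 12)
Match found at i = 3.

k = 3


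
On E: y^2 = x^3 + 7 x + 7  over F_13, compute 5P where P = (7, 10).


k = 5 = 101_2 (binary, LSB first: 101)
Double-and-add from P = (7, 10):
  bit 0 = 1: acc = O + (7, 10) = (7, 10)
  bit 1 = 0: acc unchanged = (7, 10)
  bit 2 = 1: acc = (7, 10) + (12, 5) = (8, 4)

5P = (8, 4)


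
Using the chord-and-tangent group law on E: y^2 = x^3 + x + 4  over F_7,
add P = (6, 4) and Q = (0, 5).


P != Q, so use the chord formula.
s = (y2 - y1) / (x2 - x1) = (1) / (1) mod 7 = 1
x3 = s^2 - x1 - x2 mod 7 = 1^2 - 6 - 0 = 2
y3 = s (x1 - x3) - y1 mod 7 = 1 * (6 - 2) - 4 = 0

P + Q = (2, 0)


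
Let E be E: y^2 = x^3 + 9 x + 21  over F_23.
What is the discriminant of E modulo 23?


4 a^3 + 27 b^2 = 4*9^3 + 27*21^2 = 2916 + 11907 = 14823
Delta = -16 * (14823) = -237168
Delta mod 23 = 8

Delta = 8 (mod 23)


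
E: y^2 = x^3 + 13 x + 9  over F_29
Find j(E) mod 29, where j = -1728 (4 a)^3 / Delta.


Delta = -16(4 a^3 + 27 b^2) mod 29 = 24
-1728 * (4 a)^3 = -1728 * (4*13)^3 mod 29 = 18
j = 18 * 24^(-1) mod 29 = 8

j = 8 (mod 29)


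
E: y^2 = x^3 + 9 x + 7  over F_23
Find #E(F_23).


For each x in F_23, count y with y^2 = x^3 + 9 x + 7 mod 23:
  x = 5: RHS = 16, y in [4, 19]  -> 2 point(s)
  x = 6: RHS = 1, y in [1, 22]  -> 2 point(s)
  x = 8: RHS = 16, y in [4, 19]  -> 2 point(s)
  x = 9: RHS = 12, y in [9, 14]  -> 2 point(s)
  x = 10: RHS = 16, y in [4, 19]  -> 2 point(s)
  x = 12: RHS = 3, y in [7, 16]  -> 2 point(s)
  x = 14: RHS = 2, y in [5, 18]  -> 2 point(s)
  x = 17: RHS = 13, y in [6, 17]  -> 2 point(s)
  x = 21: RHS = 4, y in [2, 21]  -> 2 point(s)
Affine points: 18. Add the point at infinity: total = 19.

#E(F_23) = 19


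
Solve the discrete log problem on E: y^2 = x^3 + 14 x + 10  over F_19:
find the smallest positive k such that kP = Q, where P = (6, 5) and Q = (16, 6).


Enumerate multiples of P until we hit Q = (16, 6):
  1P = (6, 5)
  2P = (16, 6)
Match found at i = 2.

k = 2


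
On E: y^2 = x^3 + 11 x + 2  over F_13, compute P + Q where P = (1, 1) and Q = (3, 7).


P != Q, so use the chord formula.
s = (y2 - y1) / (x2 - x1) = (6) / (2) mod 13 = 3
x3 = s^2 - x1 - x2 mod 13 = 3^2 - 1 - 3 = 5
y3 = s (x1 - x3) - y1 mod 13 = 3 * (1 - 5) - 1 = 0

P + Q = (5, 0)


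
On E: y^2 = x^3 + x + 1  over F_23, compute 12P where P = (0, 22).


k = 12 = 1100_2 (binary, LSB first: 0011)
Double-and-add from P = (0, 22):
  bit 0 = 0: acc unchanged = O
  bit 1 = 0: acc unchanged = O
  bit 2 = 1: acc = O + (13, 7) = (13, 7)
  bit 3 = 1: acc = (13, 7) + (5, 4) = (17, 3)

12P = (17, 3)


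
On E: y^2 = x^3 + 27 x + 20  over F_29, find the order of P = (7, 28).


Compute successive multiples of P until we hit O:
  1P = (7, 28)
  2P = (15, 1)
  3P = (27, 25)
  4P = (8, 20)
  5P = (20, 18)
  6P = (11, 13)
  7P = (16, 13)
  8P = (12, 19)
  ... (continuing to 31P)
  31P = O

ord(P) = 31


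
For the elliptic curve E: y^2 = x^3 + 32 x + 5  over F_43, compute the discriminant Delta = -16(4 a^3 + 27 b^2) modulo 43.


4 a^3 + 27 b^2 = 4*32^3 + 27*5^2 = 131072 + 675 = 131747
Delta = -16 * (131747) = -2107952
Delta mod 43 = 37

Delta = 37 (mod 43)


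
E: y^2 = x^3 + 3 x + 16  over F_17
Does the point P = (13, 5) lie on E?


Check whether y^2 = x^3 + 3 x + 16 (mod 17) for (x, y) = (13, 5).
LHS: y^2 = 5^2 mod 17 = 8
RHS: x^3 + 3 x + 16 = 13^3 + 3*13 + 16 mod 17 = 8
LHS = RHS

Yes, on the curve


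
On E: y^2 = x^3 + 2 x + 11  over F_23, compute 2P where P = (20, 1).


Doubling: s = (3 x1^2 + a) / (2 y1)
s = (3*20^2 + 2) / (2*1) mod 23 = 3
x3 = s^2 - 2 x1 mod 23 = 3^2 - 2*20 = 15
y3 = s (x1 - x3) - y1 mod 23 = 3 * (20 - 15) - 1 = 14

2P = (15, 14)


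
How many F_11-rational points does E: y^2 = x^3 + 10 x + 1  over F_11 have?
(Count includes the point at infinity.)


For each x in F_11, count y with y^2 = x^3 + 10 x + 1 mod 11:
  x = 0: RHS = 1, y in [1, 10]  -> 2 point(s)
  x = 1: RHS = 1, y in [1, 10]  -> 2 point(s)
  x = 3: RHS = 3, y in [5, 6]  -> 2 point(s)
  x = 5: RHS = 0, y in [0]  -> 1 point(s)
  x = 10: RHS = 1, y in [1, 10]  -> 2 point(s)
Affine points: 9. Add the point at infinity: total = 10.

#E(F_11) = 10


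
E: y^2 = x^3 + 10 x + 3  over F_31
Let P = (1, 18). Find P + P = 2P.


Doubling: s = (3 x1^2 + a) / (2 y1)
s = (3*1^2 + 10) / (2*18) mod 31 = 15
x3 = s^2 - 2 x1 mod 31 = 15^2 - 2*1 = 6
y3 = s (x1 - x3) - y1 mod 31 = 15 * (1 - 6) - 18 = 0

2P = (6, 0)


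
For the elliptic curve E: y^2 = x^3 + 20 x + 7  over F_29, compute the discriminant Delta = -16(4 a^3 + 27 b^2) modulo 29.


4 a^3 + 27 b^2 = 4*20^3 + 27*7^2 = 32000 + 1323 = 33323
Delta = -16 * (33323) = -533168
Delta mod 29 = 26

Delta = 26 (mod 29)


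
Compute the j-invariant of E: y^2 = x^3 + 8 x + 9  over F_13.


Delta = -16(4 a^3 + 27 b^2) mod 13 = 9
-1728 * (4 a)^3 = -1728 * (4*8)^3 mod 13 = 8
j = 8 * 9^(-1) mod 13 = 11

j = 11 (mod 13)


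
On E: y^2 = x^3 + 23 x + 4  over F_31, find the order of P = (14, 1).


Compute successive multiples of P until we hit O:
  1P = (14, 1)
  2P = (0, 29)
  3P = (21, 13)
  4P = (4, 25)
  5P = (20, 1)
  6P = (28, 30)
  7P = (8, 7)
  8P = (10, 26)
  ... (continuing to 35P)
  35P = O

ord(P) = 35


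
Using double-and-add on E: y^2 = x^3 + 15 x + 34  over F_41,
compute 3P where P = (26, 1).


k = 3 = 11_2 (binary, LSB first: 11)
Double-and-add from P = (26, 1):
  bit 0 = 1: acc = O + (26, 1) = (26, 1)
  bit 1 = 1: acc = (26, 1) + (32, 20) = (1, 3)

3P = (1, 3)


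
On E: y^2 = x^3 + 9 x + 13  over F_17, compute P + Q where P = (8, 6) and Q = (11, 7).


P != Q, so use the chord formula.
s = (y2 - y1) / (x2 - x1) = (1) / (3) mod 17 = 6
x3 = s^2 - x1 - x2 mod 17 = 6^2 - 8 - 11 = 0
y3 = s (x1 - x3) - y1 mod 17 = 6 * (8 - 0) - 6 = 8

P + Q = (0, 8)


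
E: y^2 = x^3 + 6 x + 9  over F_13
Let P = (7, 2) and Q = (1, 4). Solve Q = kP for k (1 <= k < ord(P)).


Enumerate multiples of P until we hit Q = (1, 4):
  1P = (7, 2)
  2P = (2, 4)
  3P = (0, 3)
  4P = (10, 4)
  5P = (8, 6)
  6P = (1, 9)
  7P = (6, 12)
  8P = (9, 5)
  9P = (9, 8)
  10P = (6, 1)
  11P = (1, 4)
Match found at i = 11.

k = 11


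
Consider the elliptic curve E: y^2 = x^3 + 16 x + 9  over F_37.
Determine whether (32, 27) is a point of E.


Check whether y^2 = x^3 + 16 x + 9 (mod 37) for (x, y) = (32, 27).
LHS: y^2 = 27^2 mod 37 = 26
RHS: x^3 + 16 x + 9 = 32^3 + 16*32 + 9 mod 37 = 26
LHS = RHS

Yes, on the curve


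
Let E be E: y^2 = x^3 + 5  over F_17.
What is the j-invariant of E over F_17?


Delta = -16(4 a^3 + 27 b^2) mod 17 = 12
-1728 * (4 a)^3 = -1728 * (4*0)^3 mod 17 = 0
j = 0 * 12^(-1) mod 17 = 0

j = 0 (mod 17)


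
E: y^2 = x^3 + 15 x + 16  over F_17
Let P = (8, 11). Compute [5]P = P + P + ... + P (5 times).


k = 5 = 101_2 (binary, LSB first: 101)
Double-and-add from P = (8, 11):
  bit 0 = 1: acc = O + (8, 11) = (8, 11)
  bit 1 = 0: acc unchanged = (8, 11)
  bit 2 = 1: acc = (8, 11) + (16, 0) = (1, 7)

5P = (1, 7)


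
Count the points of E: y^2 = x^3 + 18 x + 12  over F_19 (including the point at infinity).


For each x in F_19, count y with y^2 = x^3 + 18 x + 12 mod 19:
  x = 3: RHS = 17, y in [6, 13]  -> 2 point(s)
  x = 7: RHS = 6, y in [5, 14]  -> 2 point(s)
  x = 13: RHS = 11, y in [7, 12]  -> 2 point(s)
  x = 14: RHS = 6, y in [5, 14]  -> 2 point(s)
  x = 15: RHS = 9, y in [3, 16]  -> 2 point(s)
  x = 16: RHS = 7, y in [8, 11]  -> 2 point(s)
  x = 17: RHS = 6, y in [5, 14]  -> 2 point(s)
Affine points: 14. Add the point at infinity: total = 15.

#E(F_19) = 15


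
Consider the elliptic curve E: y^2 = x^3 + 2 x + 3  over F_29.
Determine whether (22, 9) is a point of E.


Check whether y^2 = x^3 + 2 x + 3 (mod 29) for (x, y) = (22, 9).
LHS: y^2 = 9^2 mod 29 = 23
RHS: x^3 + 2 x + 3 = 22^3 + 2*22 + 3 mod 29 = 23
LHS = RHS

Yes, on the curve


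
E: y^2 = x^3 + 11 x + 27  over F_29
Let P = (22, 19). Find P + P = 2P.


Doubling: s = (3 x1^2 + a) / (2 y1)
s = (3*22^2 + 11) / (2*19) mod 29 = 24
x3 = s^2 - 2 x1 mod 29 = 24^2 - 2*22 = 10
y3 = s (x1 - x3) - y1 mod 29 = 24 * (22 - 10) - 19 = 8

2P = (10, 8)


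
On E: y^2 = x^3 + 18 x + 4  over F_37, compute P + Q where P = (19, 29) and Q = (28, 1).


P != Q, so use the chord formula.
s = (y2 - y1) / (x2 - x1) = (9) / (9) mod 37 = 1
x3 = s^2 - x1 - x2 mod 37 = 1^2 - 19 - 28 = 28
y3 = s (x1 - x3) - y1 mod 37 = 1 * (19 - 28) - 29 = 36

P + Q = (28, 36)


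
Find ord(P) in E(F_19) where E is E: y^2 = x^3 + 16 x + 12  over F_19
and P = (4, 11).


Compute successive multiples of P until we hit O:
  1P = (4, 11)
  2P = (8, 5)
  3P = (14, 4)
  4P = (7, 12)
  5P = (6, 1)
  6P = (15, 6)
  7P = (9, 12)
  8P = (3, 12)
  ... (continuing to 19P)
  19P = O

ord(P) = 19


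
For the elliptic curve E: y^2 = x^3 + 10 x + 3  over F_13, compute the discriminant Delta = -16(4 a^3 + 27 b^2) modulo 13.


4 a^3 + 27 b^2 = 4*10^3 + 27*3^2 = 4000 + 243 = 4243
Delta = -16 * (4243) = -67888
Delta mod 13 = 11

Delta = 11 (mod 13)


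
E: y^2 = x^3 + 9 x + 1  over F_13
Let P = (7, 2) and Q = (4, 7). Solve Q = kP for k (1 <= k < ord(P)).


Enumerate multiples of P until we hit Q = (4, 7):
  1P = (7, 2)
  2P = (12, 11)
  3P = (4, 6)
  4P = (11, 12)
  5P = (11, 1)
  6P = (4, 7)
Match found at i = 6.

k = 6


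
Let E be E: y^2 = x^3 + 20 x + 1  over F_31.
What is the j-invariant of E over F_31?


Delta = -16(4 a^3 + 27 b^2) mod 31 = 29
-1728 * (4 a)^3 = -1728 * (4*20)^3 mod 31 = 1
j = 1 * 29^(-1) mod 31 = 15

j = 15 (mod 31)


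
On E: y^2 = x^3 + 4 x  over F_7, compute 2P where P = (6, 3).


k = 2 = 10_2 (binary, LSB first: 01)
Double-and-add from P = (6, 3):
  bit 0 = 0: acc unchanged = O
  bit 1 = 1: acc = O + (2, 4) = (2, 4)

2P = (2, 4)


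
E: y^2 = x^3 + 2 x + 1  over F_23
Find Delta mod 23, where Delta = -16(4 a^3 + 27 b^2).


4 a^3 + 27 b^2 = 4*2^3 + 27*1^2 = 32 + 27 = 59
Delta = -16 * (59) = -944
Delta mod 23 = 22

Delta = 22 (mod 23)


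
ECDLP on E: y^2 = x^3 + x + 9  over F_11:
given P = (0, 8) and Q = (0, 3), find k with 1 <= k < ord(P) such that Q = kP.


Enumerate multiples of P until we hit Q = (0, 3):
  1P = (0, 8)
  2P = (4, 0)
  3P = (0, 3)
Match found at i = 3.

k = 3


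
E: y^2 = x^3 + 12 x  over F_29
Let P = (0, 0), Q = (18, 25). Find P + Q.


P != Q, so use the chord formula.
s = (y2 - y1) / (x2 - x1) = (25) / (18) mod 29 = 3
x3 = s^2 - x1 - x2 mod 29 = 3^2 - 0 - 18 = 20
y3 = s (x1 - x3) - y1 mod 29 = 3 * (0 - 20) - 0 = 27

P + Q = (20, 27)


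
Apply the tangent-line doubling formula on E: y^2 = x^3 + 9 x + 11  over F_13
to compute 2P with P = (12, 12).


Doubling: s = (3 x1^2 + a) / (2 y1)
s = (3*12^2 + 9) / (2*12) mod 13 = 7
x3 = s^2 - 2 x1 mod 13 = 7^2 - 2*12 = 12
y3 = s (x1 - x3) - y1 mod 13 = 7 * (12 - 12) - 12 = 1

2P = (12, 1)


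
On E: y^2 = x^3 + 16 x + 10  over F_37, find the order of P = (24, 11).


Compute successive multiples of P until we hit O:
  1P = (24, 11)
  2P = (22, 13)
  3P = (29, 31)
  4P = (0, 11)
  5P = (13, 26)
  6P = (4, 29)
  7P = (5, 20)
  8P = (36, 20)
  ... (continuing to 48P)
  48P = O

ord(P) = 48


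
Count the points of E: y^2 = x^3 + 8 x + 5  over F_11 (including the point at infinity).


For each x in F_11, count y with y^2 = x^3 + 8 x + 5 mod 11:
  x = 0: RHS = 5, y in [4, 7]  -> 2 point(s)
  x = 1: RHS = 3, y in [5, 6]  -> 2 point(s)
  x = 3: RHS = 1, y in [1, 10]  -> 2 point(s)
  x = 5: RHS = 5, y in [4, 7]  -> 2 point(s)
  x = 6: RHS = 5, y in [4, 7]  -> 2 point(s)
  x = 8: RHS = 9, y in [3, 8]  -> 2 point(s)
  x = 9: RHS = 3, y in [5, 6]  -> 2 point(s)
Affine points: 14. Add the point at infinity: total = 15.

#E(F_11) = 15


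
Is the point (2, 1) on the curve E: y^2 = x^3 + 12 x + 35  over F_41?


Check whether y^2 = x^3 + 12 x + 35 (mod 41) for (x, y) = (2, 1).
LHS: y^2 = 1^2 mod 41 = 1
RHS: x^3 + 12 x + 35 = 2^3 + 12*2 + 35 mod 41 = 26
LHS != RHS

No, not on the curve


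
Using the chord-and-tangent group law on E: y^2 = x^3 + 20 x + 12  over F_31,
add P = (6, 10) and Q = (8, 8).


P != Q, so use the chord formula.
s = (y2 - y1) / (x2 - x1) = (29) / (2) mod 31 = 30
x3 = s^2 - x1 - x2 mod 31 = 30^2 - 6 - 8 = 18
y3 = s (x1 - x3) - y1 mod 31 = 30 * (6 - 18) - 10 = 2

P + Q = (18, 2)


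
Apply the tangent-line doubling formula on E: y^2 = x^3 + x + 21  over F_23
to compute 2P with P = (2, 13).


Doubling: s = (3 x1^2 + a) / (2 y1)
s = (3*2^2 + 1) / (2*13) mod 23 = 12
x3 = s^2 - 2 x1 mod 23 = 12^2 - 2*2 = 2
y3 = s (x1 - x3) - y1 mod 23 = 12 * (2 - 2) - 13 = 10

2P = (2, 10)


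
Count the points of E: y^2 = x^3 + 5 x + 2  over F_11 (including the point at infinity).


For each x in F_11, count y with y^2 = x^3 + 5 x + 2 mod 11:
  x = 2: RHS = 9, y in [3, 8]  -> 2 point(s)
  x = 3: RHS = 0, y in [0]  -> 1 point(s)
  x = 4: RHS = 9, y in [3, 8]  -> 2 point(s)
  x = 5: RHS = 9, y in [3, 8]  -> 2 point(s)
  x = 8: RHS = 4, y in [2, 9]  -> 2 point(s)
Affine points: 9. Add the point at infinity: total = 10.

#E(F_11) = 10


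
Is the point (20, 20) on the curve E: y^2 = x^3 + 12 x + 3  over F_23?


Check whether y^2 = x^3 + 12 x + 3 (mod 23) for (x, y) = (20, 20).
LHS: y^2 = 20^2 mod 23 = 9
RHS: x^3 + 12 x + 3 = 20^3 + 12*20 + 3 mod 23 = 9
LHS = RHS

Yes, on the curve


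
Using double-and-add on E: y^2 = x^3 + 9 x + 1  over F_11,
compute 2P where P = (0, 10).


k = 2 = 10_2 (binary, LSB first: 01)
Double-and-add from P = (0, 10):
  bit 0 = 0: acc unchanged = O
  bit 1 = 1: acc = O + (1, 0) = (1, 0)

2P = (1, 0)


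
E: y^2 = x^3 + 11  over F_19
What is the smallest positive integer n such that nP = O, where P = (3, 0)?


Compute successive multiples of P until we hit O:
  1P = (3, 0)
  2P = O

ord(P) = 2


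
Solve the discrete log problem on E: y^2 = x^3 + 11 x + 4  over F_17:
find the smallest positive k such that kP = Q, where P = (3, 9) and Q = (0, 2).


Enumerate multiples of P until we hit Q = (0, 2):
  1P = (3, 9)
  2P = (10, 14)
  3P = (0, 15)
  4P = (1, 4)
  5P = (15, 12)
  6P = (15, 5)
  7P = (1, 13)
  8P = (0, 2)
Match found at i = 8.

k = 8


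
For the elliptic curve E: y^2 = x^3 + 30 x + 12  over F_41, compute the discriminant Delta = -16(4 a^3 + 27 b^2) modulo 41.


4 a^3 + 27 b^2 = 4*30^3 + 27*12^2 = 108000 + 3888 = 111888
Delta = -16 * (111888) = -1790208
Delta mod 41 = 16

Delta = 16 (mod 41)


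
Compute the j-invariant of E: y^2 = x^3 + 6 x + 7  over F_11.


Delta = -16(4 a^3 + 27 b^2) mod 11 = 10
-1728 * (4 a)^3 = -1728 * (4*6)^3 mod 11 = 3
j = 3 * 10^(-1) mod 11 = 8

j = 8 (mod 11)


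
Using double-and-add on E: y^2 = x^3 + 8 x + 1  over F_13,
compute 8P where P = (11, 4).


k = 8 = 1000_2 (binary, LSB first: 0001)
Double-and-add from P = (11, 4):
  bit 0 = 0: acc unchanged = O
  bit 1 = 0: acc unchanged = O
  bit 2 = 0: acc unchanged = O
  bit 3 = 1: acc = O + (3, 0) = (3, 0)

8P = (3, 0)


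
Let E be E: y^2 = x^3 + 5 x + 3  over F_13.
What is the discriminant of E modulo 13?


4 a^3 + 27 b^2 = 4*5^3 + 27*3^2 = 500 + 243 = 743
Delta = -16 * (743) = -11888
Delta mod 13 = 7

Delta = 7 (mod 13)


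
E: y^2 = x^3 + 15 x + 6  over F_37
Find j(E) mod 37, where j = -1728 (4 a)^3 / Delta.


Delta = -16(4 a^3 + 27 b^2) mod 37 = 31
-1728 * (4 a)^3 = -1728 * (4*15)^3 mod 37 = 8
j = 8 * 31^(-1) mod 37 = 11

j = 11 (mod 37)


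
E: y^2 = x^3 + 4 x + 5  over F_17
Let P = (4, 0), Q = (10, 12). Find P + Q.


P != Q, so use the chord formula.
s = (y2 - y1) / (x2 - x1) = (12) / (6) mod 17 = 2
x3 = s^2 - x1 - x2 mod 17 = 2^2 - 4 - 10 = 7
y3 = s (x1 - x3) - y1 mod 17 = 2 * (4 - 7) - 0 = 11

P + Q = (7, 11)


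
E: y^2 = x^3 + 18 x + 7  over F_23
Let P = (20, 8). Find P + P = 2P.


Doubling: s = (3 x1^2 + a) / (2 y1)
s = (3*20^2 + 18) / (2*8) mod 23 = 10
x3 = s^2 - 2 x1 mod 23 = 10^2 - 2*20 = 14
y3 = s (x1 - x3) - y1 mod 23 = 10 * (20 - 14) - 8 = 6

2P = (14, 6)


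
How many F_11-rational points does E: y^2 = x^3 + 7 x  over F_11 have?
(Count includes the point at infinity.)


For each x in F_11, count y with y^2 = x^3 + 7 x + 0 mod 11:
  x = 0: RHS = 0, y in [0]  -> 1 point(s)
  x = 2: RHS = 0, y in [0]  -> 1 point(s)
  x = 3: RHS = 4, y in [2, 9]  -> 2 point(s)
  x = 4: RHS = 4, y in [2, 9]  -> 2 point(s)
  x = 6: RHS = 5, y in [4, 7]  -> 2 point(s)
  x = 9: RHS = 0, y in [0]  -> 1 point(s)
  x = 10: RHS = 3, y in [5, 6]  -> 2 point(s)
Affine points: 11. Add the point at infinity: total = 12.

#E(F_11) = 12


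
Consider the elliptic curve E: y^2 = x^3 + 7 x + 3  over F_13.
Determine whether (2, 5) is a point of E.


Check whether y^2 = x^3 + 7 x + 3 (mod 13) for (x, y) = (2, 5).
LHS: y^2 = 5^2 mod 13 = 12
RHS: x^3 + 7 x + 3 = 2^3 + 7*2 + 3 mod 13 = 12
LHS = RHS

Yes, on the curve


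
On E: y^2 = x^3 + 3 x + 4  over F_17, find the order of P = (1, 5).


Compute successive multiples of P until we hit O:
  1P = (1, 5)
  2P = (14, 11)
  3P = (0, 2)
  4P = (8, 8)
  5P = (12, 0)
  6P = (8, 9)
  7P = (0, 15)
  8P = (14, 6)
  ... (continuing to 10P)
  10P = O

ord(P) = 10


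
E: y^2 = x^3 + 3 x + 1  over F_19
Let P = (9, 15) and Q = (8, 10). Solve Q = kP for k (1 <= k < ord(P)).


Enumerate multiples of P until we hit Q = (8, 10):
  1P = (9, 15)
  2P = (12, 6)
  3P = (7, 17)
  4P = (4, 18)
  5P = (17, 5)
  6P = (10, 10)
  7P = (6, 8)
  8P = (1, 10)
  9P = (18, 15)
  10P = (11, 4)
  11P = (15, 18)
  12P = (0, 18)
  13P = (8, 10)
Match found at i = 13.

k = 13


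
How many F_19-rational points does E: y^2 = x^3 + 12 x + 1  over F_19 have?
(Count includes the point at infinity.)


For each x in F_19, count y with y^2 = x^3 + 12 x + 1 mod 19:
  x = 0: RHS = 1, y in [1, 18]  -> 2 point(s)
  x = 3: RHS = 7, y in [8, 11]  -> 2 point(s)
  x = 6: RHS = 4, y in [2, 17]  -> 2 point(s)
  x = 8: RHS = 1, y in [1, 18]  -> 2 point(s)
  x = 10: RHS = 0, y in [0]  -> 1 point(s)
  x = 11: RHS = 1, y in [1, 18]  -> 2 point(s)
  x = 12: RHS = 11, y in [7, 12]  -> 2 point(s)
  x = 13: RHS = 17, y in [6, 13]  -> 2 point(s)
  x = 14: RHS = 6, y in [5, 14]  -> 2 point(s)
  x = 17: RHS = 7, y in [8, 11]  -> 2 point(s)
  x = 18: RHS = 7, y in [8, 11]  -> 2 point(s)
Affine points: 21. Add the point at infinity: total = 22.

#E(F_19) = 22


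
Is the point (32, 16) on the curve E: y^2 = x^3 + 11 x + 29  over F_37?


Check whether y^2 = x^3 + 11 x + 29 (mod 37) for (x, y) = (32, 16).
LHS: y^2 = 16^2 mod 37 = 34
RHS: x^3 + 11 x + 29 = 32^3 + 11*32 + 29 mod 37 = 34
LHS = RHS

Yes, on the curve


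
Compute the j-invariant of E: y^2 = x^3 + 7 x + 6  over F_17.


Delta = -16(4 a^3 + 27 b^2) mod 17 = 15
-1728 * (4 a)^3 = -1728 * (4*7)^3 mod 17 = 13
j = 13 * 15^(-1) mod 17 = 2

j = 2 (mod 17)


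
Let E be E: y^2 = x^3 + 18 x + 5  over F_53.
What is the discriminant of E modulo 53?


4 a^3 + 27 b^2 = 4*18^3 + 27*5^2 = 23328 + 675 = 24003
Delta = -16 * (24003) = -384048
Delta mod 53 = 43

Delta = 43 (mod 53)


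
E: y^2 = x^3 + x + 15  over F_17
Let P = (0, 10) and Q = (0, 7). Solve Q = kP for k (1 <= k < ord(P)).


Enumerate multiples of P until we hit Q = (0, 7):
  1P = (0, 10)
  2P = (2, 12)
  3P = (16, 8)
  4P = (5, 14)
  5P = (14, 6)
  6P = (1, 0)
  7P = (14, 11)
  8P = (5, 3)
  9P = (16, 9)
  10P = (2, 5)
  11P = (0, 7)
Match found at i = 11.

k = 11


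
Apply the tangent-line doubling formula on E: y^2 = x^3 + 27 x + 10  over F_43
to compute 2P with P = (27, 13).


Doubling: s = (3 x1^2 + a) / (2 y1)
s = (3*27^2 + 27) / (2*13) mod 43 = 19
x3 = s^2 - 2 x1 mod 43 = 19^2 - 2*27 = 6
y3 = s (x1 - x3) - y1 mod 43 = 19 * (27 - 6) - 13 = 42

2P = (6, 42)
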